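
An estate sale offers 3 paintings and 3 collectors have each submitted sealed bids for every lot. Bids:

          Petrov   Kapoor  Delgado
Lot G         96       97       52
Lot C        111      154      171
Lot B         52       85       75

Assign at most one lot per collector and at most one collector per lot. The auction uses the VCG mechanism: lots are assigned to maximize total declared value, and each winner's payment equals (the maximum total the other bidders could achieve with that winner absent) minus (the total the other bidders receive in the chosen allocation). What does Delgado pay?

Efficient allocation: Petrov→Lot G ($96), Kapoor→Lot B ($85), Delgado→Lot C ($171); total welfare W = $352.
Delgado receives Lot C at value $171, so the others get W − 171 = $181.
Without Delgado: best allocation of the remaining 2 bidders over all 3 lots is Petrov→Lot G ($96), Kapoor→Lot C ($154), total $250.
VCG payment = (others' best without Delgado) − (others' welfare with Delgado) = 250 − 181 = $69.

Delgado pays $69.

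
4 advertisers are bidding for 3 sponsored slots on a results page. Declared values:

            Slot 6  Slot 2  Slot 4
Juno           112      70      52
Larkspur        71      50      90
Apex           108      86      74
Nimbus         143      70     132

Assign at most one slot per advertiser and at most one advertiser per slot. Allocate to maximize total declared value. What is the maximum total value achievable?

Optimal: Juno→Slot 6 ($112), Apex→Slot 2 ($86), Nimbus→Slot 4 ($132) — total 112+86+132 = $330.
Max-entry greedy (repeatedly take the single best remaining cell) gives $319, worse by 11.
Next-best assignment: Nimbus→Slot 6, Apex→Slot 2, Larkspur→Slot 4 = $319.
Every other assignment is strictly worse.

Maximum total: $330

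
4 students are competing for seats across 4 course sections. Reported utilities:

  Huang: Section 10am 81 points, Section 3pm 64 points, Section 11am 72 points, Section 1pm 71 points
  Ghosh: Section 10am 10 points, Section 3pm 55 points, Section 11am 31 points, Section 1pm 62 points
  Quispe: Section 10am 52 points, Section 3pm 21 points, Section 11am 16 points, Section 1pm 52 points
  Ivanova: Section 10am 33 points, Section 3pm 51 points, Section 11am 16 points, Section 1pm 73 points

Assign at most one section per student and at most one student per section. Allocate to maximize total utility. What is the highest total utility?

This is the linear assignment problem.
Optimal: Huang→Section 11am (72 points), Ghosh→Section 3pm (55 points), Quispe→Section 10am (52 points), Ivanova→Section 1pm (73 points) — total 72+55+52+73 = 252 points.
Max-entry greedy (repeatedly take the single best remaining cell) gives 225 points, worse by 27.

Max total: 252 points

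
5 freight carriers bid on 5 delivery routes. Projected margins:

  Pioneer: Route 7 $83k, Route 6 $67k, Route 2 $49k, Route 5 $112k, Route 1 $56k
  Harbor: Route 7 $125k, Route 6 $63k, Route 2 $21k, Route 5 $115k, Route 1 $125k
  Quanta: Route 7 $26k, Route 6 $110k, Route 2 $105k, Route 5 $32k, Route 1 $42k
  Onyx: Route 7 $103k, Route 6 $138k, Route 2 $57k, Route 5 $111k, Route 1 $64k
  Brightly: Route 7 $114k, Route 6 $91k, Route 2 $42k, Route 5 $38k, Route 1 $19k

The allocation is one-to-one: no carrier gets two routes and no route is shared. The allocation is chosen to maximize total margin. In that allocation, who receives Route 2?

Optimal: Pioneer→Route 5 ($112k), Harbor→Route 1 ($125k), Quanta→Route 2 ($105k), Onyx→Route 6 ($138k), Brightly→Route 7 ($114k) — total 112+125+105+138+114 = $594k.
Max-entry greedy (repeatedly take the single best remaining cell) gives $499k, worse by 95.
Checked against all permutations: $594k is optimal.
Quanta's own top route is Route 6 ($110k), but forcing Quanta→Route 6 and reassigning the rest optimally gives only $518k — worse by 76.

Quanta receives Route 2.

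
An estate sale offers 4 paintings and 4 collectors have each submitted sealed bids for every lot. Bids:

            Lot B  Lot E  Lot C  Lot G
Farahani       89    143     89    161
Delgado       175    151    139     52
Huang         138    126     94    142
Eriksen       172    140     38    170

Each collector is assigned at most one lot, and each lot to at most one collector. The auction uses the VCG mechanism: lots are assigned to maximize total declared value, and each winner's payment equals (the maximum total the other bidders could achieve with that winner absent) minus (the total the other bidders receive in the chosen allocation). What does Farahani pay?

Efficient allocation: Farahani→Lot G ($161), Delgado→Lot C ($139), Huang→Lot E ($126), Eriksen→Lot B ($172); total welfare W = $598.
Farahani receives Lot G at value $161, so the others get W − 161 = $437.
Without Farahani: best allocation of the remaining 3 bidders over all 4 lots is Delgado→Lot B ($175), Huang→Lot E ($126), Eriksen→Lot G ($170), total $471.
VCG payment = (others' best without Farahani) − (others' welfare with Farahani) = 471 − 437 = $34.

Farahani pays $34.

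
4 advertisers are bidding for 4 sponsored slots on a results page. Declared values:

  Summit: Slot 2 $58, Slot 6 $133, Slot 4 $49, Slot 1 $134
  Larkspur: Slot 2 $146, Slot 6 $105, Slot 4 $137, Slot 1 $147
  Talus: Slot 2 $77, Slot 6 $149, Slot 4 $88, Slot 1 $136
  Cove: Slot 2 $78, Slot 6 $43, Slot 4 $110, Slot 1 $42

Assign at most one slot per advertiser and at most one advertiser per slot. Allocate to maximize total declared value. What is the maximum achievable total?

Max total: $539

Optimal: Summit→Slot 1 ($134), Larkspur→Slot 2 ($146), Talus→Slot 6 ($149), Cove→Slot 4 ($110) — total 134+146+149+110 = $539.
Max-entry greedy (repeatedly take the single best remaining cell) gives $464, worse by 75.
Next-best assignment: Summit→Slot 6, Larkspur→Slot 2, Talus→Slot 1, Cove→Slot 4 = $525.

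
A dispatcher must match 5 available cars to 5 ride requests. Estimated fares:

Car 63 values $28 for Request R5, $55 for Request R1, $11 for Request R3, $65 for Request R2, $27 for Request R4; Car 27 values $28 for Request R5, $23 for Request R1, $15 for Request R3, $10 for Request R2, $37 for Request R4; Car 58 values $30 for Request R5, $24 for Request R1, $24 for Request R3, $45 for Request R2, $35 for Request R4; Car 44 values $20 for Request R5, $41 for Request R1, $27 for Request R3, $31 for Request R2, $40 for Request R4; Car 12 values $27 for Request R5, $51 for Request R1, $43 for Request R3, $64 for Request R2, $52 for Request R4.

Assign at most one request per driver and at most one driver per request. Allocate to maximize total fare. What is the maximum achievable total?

Treat this as an assignment problem: match each driver to one request.
Optimal: Car 63→Request R2 ($65), Car 27→Request R4 ($37), Car 58→Request R5 ($30), Car 44→Request R1 ($41), Car 12→Request R3 ($43) — total 65+37+30+41+43 = $216.
Column-greedy (each request in turn goes to its best remaining driver) gives $196, worse by 20.
Next-best assignment: Car 63→Request R1, Car 27→Request R4, Car 58→Request R5, Car 44→Request R3, Car 12→Request R2 = $213.

Max total: $216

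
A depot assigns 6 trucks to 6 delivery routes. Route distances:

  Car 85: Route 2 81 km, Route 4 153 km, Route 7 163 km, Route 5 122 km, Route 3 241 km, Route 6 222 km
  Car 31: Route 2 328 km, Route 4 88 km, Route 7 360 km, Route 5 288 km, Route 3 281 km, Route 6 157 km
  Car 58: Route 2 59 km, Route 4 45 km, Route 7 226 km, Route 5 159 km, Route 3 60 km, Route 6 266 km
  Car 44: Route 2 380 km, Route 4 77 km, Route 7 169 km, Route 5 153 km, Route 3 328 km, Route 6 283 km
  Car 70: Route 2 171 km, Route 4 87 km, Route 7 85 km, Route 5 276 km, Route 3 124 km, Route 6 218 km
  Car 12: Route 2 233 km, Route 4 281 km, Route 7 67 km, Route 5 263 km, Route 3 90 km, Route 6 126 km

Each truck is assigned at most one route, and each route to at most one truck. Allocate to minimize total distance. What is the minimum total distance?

Min total: 590 km

Optimal: Car 85→Route 5 (122 km), Car 31→Route 6 (157 km), Car 58→Route 2 (59 km), Car 44→Route 4 (77 km), Car 70→Route 7 (85 km), Car 12→Route 3 (90 km) — total 122+157+59+77+85+90 = 590 km.
Next-best assignment: Car 85→Route 2, Car 31→Route 4, Car 58→Route 3, Car 44→Route 5, Car 70→Route 7, Car 12→Route 6 = 593 km.
Checked against all permutations: 590 km is optimal.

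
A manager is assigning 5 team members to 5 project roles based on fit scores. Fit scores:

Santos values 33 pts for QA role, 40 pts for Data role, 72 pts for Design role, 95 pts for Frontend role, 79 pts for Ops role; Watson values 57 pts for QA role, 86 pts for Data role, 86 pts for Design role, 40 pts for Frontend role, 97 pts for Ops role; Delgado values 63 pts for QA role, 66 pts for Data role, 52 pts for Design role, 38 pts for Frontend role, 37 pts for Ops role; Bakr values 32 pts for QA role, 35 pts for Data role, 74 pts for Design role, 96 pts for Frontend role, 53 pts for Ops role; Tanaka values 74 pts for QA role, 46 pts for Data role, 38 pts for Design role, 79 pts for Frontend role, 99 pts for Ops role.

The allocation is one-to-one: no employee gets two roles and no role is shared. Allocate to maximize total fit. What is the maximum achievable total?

Max total: 417 pts

Optimal: Santos→Frontend role (95 pts), Watson→Data role (86 pts), Delgado→QA role (63 pts), Bakr→Design role (74 pts), Tanaka→Ops role (99 pts) — total 95+86+63+74+99 = 417 pts.
Max-entry greedy (repeatedly take the single best remaining cell) gives 416 pts, worse by 1.
Next-best assignment: Santos→Design role, Watson→Data role, Delgado→QA role, Bakr→Frontend role, Tanaka→Ops role = 416 pts.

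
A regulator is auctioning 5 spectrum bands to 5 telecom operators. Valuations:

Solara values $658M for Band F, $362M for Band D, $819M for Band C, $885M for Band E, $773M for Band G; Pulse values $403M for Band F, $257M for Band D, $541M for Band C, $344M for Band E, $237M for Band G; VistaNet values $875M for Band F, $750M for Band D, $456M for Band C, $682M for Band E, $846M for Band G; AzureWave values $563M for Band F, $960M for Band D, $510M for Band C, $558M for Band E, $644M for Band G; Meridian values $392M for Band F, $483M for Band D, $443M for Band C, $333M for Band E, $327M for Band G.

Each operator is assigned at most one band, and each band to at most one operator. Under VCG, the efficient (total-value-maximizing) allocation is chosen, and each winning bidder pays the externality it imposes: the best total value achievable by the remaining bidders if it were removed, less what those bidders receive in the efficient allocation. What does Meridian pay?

Efficient allocation: Solara→Band E ($885M), Pulse→Band C ($541M), VistaNet→Band G ($846M), AzureWave→Band D ($960M), Meridian→Band F ($392M); total welfare W = $3624M.
Meridian receives Band F at value $392M, so the others get W − 392 = $3232M.
Without Meridian: best allocation of the remaining 4 bidders over all 5 bands is Solara→Band E ($885M), Pulse→Band C ($541M), VistaNet→Band F ($875M), AzureWave→Band D ($960M), total $3261M.
VCG payment = (others' best without Meridian) − (others' welfare with Meridian) = 3261 − 3232 = $29M.

Meridian pays $29M.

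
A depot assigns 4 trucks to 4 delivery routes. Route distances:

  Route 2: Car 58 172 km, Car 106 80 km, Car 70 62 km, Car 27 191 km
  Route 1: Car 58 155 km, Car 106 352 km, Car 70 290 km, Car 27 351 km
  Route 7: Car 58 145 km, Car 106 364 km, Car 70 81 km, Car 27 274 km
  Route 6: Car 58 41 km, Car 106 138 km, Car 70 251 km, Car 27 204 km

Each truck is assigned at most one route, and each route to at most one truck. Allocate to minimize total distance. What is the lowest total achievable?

Optimal: Car 58→Route 1 (155 km), Car 106→Route 2 (80 km), Car 70→Route 7 (81 km), Car 27→Route 6 (204 km) — total 155+80+81+204 = 520 km.
Min-entry greedy (repeatedly take the single cheapest remaining cell) gives 729 km, worse by 209.

Minimum total: 520 km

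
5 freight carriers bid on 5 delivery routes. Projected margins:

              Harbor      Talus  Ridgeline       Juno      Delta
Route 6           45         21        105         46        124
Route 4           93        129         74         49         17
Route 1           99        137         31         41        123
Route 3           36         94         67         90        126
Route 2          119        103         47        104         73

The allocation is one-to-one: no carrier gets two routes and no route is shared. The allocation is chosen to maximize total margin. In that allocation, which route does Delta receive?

Delta receives Route 1.

Optimal: Harbor→Route 2 ($119k), Talus→Route 4 ($129k), Ridgeline→Route 6 ($105k), Juno→Route 3 ($90k), Delta→Route 1 ($123k) — total 119+129+105+90+123 = $566k.
Column-greedy (each route in turn goes to its best remaining carrier) gives $489k, worse by 77.
No other one-to-one assignment exceeds $566k.
Delta's own top route is Route 3 ($126k), but forcing Delta→Route 3 and reassigning the rest optimally gives only $565k — worse by 1.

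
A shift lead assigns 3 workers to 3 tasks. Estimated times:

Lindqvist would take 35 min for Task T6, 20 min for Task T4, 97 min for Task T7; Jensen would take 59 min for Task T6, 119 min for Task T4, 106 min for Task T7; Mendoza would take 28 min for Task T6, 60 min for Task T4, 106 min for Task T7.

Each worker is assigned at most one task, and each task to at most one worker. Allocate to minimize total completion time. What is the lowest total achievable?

Optimal: Lindqvist→Task T4 (20 min), Jensen→Task T7 (106 min), Mendoza→Task T6 (28 min) — total 20+106+28 = 154 min.
Row-greedy (each worker in turn takes its cheapest remaining task) gives 185 min, worse by 31.

Minimum total: 154 min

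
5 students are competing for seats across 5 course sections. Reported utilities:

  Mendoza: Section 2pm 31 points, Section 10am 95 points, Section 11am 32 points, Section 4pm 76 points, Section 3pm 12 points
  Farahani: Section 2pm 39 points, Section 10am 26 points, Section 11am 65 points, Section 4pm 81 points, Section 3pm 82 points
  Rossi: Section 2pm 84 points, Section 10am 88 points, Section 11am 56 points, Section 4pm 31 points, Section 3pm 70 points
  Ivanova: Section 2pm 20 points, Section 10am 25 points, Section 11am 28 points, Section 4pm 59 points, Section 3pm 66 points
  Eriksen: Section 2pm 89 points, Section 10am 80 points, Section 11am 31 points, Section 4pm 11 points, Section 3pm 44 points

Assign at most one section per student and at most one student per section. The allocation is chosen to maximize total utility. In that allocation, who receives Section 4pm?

Optimal: Mendoza→Section 10am (95 points), Farahani→Section 4pm (81 points), Rossi→Section 11am (56 points), Ivanova→Section 3pm (66 points), Eriksen→Section 2pm (89 points) — total 95+81+56+66+89 = 387 points.
Max-entry greedy (repeatedly take the single best remaining cell) gives 381 points, worse by 6.
Next-best assignment: Mendoza→Section 4pm, Farahani→Section 11am, Rossi→Section 10am, Ivanova→Section 3pm, Eriksen→Section 2pm = 384 points.
Swapping Rossi↔Eriksen (Rossi→Section 2pm 84 points, Eriksen→Section 11am 31 points) loses 30.
Every other assignment is strictly worse.
Farahani's own top section is Section 3pm (82 points), but forcing Farahani→Section 3pm and reassigning the rest optimally gives only 381 points — worse by 6.

Farahani receives Section 4pm.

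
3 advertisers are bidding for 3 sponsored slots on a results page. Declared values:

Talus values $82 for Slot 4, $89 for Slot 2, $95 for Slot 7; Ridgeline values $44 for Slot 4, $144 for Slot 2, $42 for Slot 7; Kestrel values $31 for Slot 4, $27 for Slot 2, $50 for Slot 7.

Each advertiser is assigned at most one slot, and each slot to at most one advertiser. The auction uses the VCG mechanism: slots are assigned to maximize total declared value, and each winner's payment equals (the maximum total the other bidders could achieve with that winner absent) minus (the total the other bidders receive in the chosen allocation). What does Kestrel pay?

Kestrel pays $13.

Efficient allocation: Talus→Slot 4 ($82), Ridgeline→Slot 2 ($144), Kestrel→Slot 7 ($50); total welfare W = $276.
Kestrel receives Slot 7 at value $50, so the others get W − 50 = $226.
Without Kestrel: best allocation of the remaining 2 bidders over all 3 slots is Talus→Slot 7 ($95), Ridgeline→Slot 2 ($144), total $239.
VCG payment = (others' best without Kestrel) − (others' welfare with Kestrel) = 239 − 226 = $13.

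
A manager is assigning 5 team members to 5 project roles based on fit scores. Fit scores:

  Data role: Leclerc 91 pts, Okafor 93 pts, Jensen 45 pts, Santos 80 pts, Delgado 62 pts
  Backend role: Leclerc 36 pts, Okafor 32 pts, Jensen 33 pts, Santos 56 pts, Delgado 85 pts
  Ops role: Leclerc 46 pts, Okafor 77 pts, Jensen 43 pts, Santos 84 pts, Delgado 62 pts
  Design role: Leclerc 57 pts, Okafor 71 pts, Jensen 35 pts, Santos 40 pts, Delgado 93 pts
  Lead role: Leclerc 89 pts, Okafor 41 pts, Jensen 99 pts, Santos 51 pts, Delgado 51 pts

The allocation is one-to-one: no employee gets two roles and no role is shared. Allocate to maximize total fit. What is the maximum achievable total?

Optimal: Leclerc→Data role (91 pts), Okafor→Design role (71 pts), Jensen→Lead role (99 pts), Santos→Ops role (84 pts), Delgado→Backend role (85 pts) — total 91+71+99+84+85 = 430 pts.
Max-entry greedy (repeatedly take the single best remaining cell) gives 405 pts, worse by 25.

Max total: 430 pts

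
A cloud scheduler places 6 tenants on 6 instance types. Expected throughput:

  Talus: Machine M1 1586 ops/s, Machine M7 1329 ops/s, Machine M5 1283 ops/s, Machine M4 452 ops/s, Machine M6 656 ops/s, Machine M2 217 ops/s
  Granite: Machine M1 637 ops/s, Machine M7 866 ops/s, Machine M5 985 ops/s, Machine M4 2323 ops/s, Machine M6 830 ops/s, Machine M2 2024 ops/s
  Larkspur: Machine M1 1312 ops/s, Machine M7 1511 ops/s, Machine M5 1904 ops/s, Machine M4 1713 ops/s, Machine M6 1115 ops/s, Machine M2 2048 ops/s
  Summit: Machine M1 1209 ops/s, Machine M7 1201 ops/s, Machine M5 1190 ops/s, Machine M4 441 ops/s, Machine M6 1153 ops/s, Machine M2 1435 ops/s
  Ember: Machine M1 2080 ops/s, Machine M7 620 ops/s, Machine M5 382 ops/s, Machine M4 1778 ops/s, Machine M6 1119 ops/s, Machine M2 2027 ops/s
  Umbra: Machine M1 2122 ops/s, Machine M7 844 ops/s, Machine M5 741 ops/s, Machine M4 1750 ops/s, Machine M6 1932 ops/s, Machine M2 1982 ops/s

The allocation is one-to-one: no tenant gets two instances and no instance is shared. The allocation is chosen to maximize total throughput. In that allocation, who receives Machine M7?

Optimal: Talus→Machine M7 (1329 ops/s), Granite→Machine M4 (2323 ops/s), Larkspur→Machine M5 (1904 ops/s), Summit→Machine M2 (1435 ops/s), Ember→Machine M1 (2080 ops/s), Umbra→Machine M6 (1932 ops/s) — total 1329+2323+1904+1435+2080+1932 = 11003 ops/s.
Next-best assignment: Talus→Machine M1, Granite→Machine M4, Larkspur→Machine M5, Summit→Machine M7, Ember→Machine M2, Umbra→Machine M6 = 10973 ops/s.
Checked against all permutations: 11003 ops/s is optimal.
Talus's own top instance is Machine M1 (1586 ops/s), but forcing Talus→Machine M1 and reassigning the rest optimally gives only 10973 ops/s — worse by 30.

Talus receives Machine M7.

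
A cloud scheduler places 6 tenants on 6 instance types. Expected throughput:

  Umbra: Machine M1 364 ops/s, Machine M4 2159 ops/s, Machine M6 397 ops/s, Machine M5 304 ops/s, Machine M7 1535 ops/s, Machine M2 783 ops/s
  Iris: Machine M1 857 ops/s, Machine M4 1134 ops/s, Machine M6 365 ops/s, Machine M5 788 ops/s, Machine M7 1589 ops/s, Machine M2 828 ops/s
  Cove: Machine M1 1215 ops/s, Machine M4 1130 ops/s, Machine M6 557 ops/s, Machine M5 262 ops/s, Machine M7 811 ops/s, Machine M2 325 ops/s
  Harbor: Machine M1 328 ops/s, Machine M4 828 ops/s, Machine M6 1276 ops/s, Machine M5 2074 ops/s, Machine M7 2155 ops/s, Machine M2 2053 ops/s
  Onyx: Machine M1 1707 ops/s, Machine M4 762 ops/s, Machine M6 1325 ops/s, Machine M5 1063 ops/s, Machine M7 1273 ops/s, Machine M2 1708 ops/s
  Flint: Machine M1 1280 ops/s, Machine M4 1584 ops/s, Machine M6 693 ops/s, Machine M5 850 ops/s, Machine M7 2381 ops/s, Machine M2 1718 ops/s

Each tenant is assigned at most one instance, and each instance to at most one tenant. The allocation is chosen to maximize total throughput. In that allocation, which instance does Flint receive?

Flint receives Machine M2.

Optimal: Umbra→Machine M4 (2159 ops/s), Iris→Machine M7 (1589 ops/s), Cove→Machine M1 (1215 ops/s), Harbor→Machine M5 (2074 ops/s), Onyx→Machine M6 (1325 ops/s), Flint→Machine M2 (1718 ops/s) — total 2159+1589+1215+2074+1325+1718 = 10080 ops/s.
Column-greedy (each instance in turn goes to its best remaining tenant) gives 7906 ops/s, worse by 2174.
Flint's own top instance is Machine M7 (2381 ops/s), but forcing Flint→Machine M7 and reassigning the rest optimally gives only 9982 ops/s — worse by 98.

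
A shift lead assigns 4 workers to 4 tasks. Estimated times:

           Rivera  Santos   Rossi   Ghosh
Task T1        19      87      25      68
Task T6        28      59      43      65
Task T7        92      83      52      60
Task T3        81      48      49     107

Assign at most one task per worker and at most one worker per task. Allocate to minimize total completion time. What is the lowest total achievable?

Min total: 161 min

This is the linear assignment problem.
Optimal: Rivera→Task T6 (28 min), Santos→Task T3 (48 min), Rossi→Task T1 (25 min), Ghosh→Task T7 (60 min) — total 28+48+25+60 = 161 min.
Row-greedy (each worker in turn takes its cheapest remaining task) gives 170 min, worse by 9.
Next-best assignment: Rivera→Task T1, Santos→Task T3, Rossi→Task T6, Ghosh→Task T7 = 170 min.
Every other assignment is strictly worse.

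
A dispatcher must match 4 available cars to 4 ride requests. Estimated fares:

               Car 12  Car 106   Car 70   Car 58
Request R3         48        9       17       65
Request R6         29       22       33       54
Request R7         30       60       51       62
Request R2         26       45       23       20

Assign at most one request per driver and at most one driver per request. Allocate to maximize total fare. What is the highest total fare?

Max total: $198

This is the linear assignment problem.
Optimal: Car 12→Request R3 ($48), Car 106→Request R2 ($45), Car 70→Request R7 ($51), Car 58→Request R6 ($54) — total 48+45+51+54 = $198.
Max-entry greedy (repeatedly take the single best remaining cell) gives $184, worse by 14.
Next-best assignment: Car 12→Request R6, Car 106→Request R2, Car 70→Request R7, Car 58→Request R3 = $190.
Checked against all permutations: $198 is optimal.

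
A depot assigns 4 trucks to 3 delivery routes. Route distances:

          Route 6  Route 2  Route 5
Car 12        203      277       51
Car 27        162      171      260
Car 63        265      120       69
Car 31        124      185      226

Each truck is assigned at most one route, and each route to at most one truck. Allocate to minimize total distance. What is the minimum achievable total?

Minimum total: 295 km

Optimal: Car 31→Route 6 (124 km), Car 63→Route 2 (120 km), Car 12→Route 5 (51 km) — total 124+120+51 = 295 km.
Row-greedy (each truck in turn takes its cheapest remaining route) gives 333 km, worse by 38.
Next-best assignment: Car 27→Route 6, Car 63→Route 2, Car 12→Route 5 = 333 km.
Swapping Car 12↔Car 31 (Car 12→Route 6 203 km, Car 31→Route 5 226 km) adds 254.
No other one-to-one assignment undercuts 295 km.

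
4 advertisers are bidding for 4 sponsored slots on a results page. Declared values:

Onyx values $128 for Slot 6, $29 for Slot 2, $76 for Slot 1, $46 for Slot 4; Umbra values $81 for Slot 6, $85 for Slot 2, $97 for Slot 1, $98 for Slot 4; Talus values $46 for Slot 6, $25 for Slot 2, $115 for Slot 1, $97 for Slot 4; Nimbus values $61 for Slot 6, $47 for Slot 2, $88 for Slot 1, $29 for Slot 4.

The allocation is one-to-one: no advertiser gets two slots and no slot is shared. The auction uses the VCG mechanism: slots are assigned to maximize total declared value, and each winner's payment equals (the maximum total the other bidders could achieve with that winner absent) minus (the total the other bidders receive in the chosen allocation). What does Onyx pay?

Onyx pays $4.

Efficient allocation: Onyx→Slot 6 ($128), Umbra→Slot 2 ($85), Talus→Slot 4 ($97), Nimbus→Slot 1 ($88); total welfare W = $398.
Onyx receives Slot 6 at value $128, so the others get W − 128 = $270.
Without Onyx: best allocation of the remaining 3 bidders over all 4 slots is Umbra→Slot 4 ($98), Talus→Slot 1 ($115), Nimbus→Slot 6 ($61), total $274.
VCG payment = (others' best without Onyx) − (others' welfare with Onyx) = 274 − 270 = $4.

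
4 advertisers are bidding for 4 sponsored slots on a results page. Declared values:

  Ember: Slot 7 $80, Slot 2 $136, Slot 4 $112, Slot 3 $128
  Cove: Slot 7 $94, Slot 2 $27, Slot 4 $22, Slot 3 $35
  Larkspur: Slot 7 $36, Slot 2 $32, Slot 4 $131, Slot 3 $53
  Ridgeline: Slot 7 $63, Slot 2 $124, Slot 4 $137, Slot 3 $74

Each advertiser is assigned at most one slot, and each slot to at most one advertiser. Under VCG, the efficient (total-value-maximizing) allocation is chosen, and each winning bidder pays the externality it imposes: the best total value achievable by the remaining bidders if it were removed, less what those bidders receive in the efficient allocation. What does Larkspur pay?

Larkspur pays $21.

Efficient allocation: Ember→Slot 3 ($128), Cove→Slot 7 ($94), Larkspur→Slot 4 ($131), Ridgeline→Slot 2 ($124); total welfare W = $477.
Larkspur receives Slot 4 at value $131, so the others get W − 131 = $346.
Without Larkspur: best allocation of the remaining 3 bidders over all 4 slots is Ember→Slot 2 ($136), Cove→Slot 7 ($94), Ridgeline→Slot 4 ($137), total $367.
VCG payment = (others' best without Larkspur) − (others' welfare with Larkspur) = 367 − 346 = $21.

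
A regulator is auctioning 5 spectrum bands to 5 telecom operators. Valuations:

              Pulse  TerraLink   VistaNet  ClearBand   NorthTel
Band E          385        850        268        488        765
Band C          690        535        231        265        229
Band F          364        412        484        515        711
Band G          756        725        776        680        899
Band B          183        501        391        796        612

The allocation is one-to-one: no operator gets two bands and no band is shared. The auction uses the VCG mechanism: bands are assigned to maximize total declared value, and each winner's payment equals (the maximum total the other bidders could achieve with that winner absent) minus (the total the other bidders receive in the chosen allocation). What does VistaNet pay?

Efficient allocation: Pulse→Band C ($690M), TerraLink→Band E ($850M), VistaNet→Band G ($776M), ClearBand→Band B ($796M), NorthTel→Band F ($711M); total welfare W = $3823M.
VistaNet receives Band G at value $776M, so the others get W − 776 = $3047M.
Without VistaNet: best allocation of the remaining 4 bidders over all 5 bands is Pulse→Band C ($690M), TerraLink→Band E ($850M), ClearBand→Band B ($796M), NorthTel→Band G ($899M), total $3235M.
VCG payment = (others' best without VistaNet) − (others' welfare with VistaNet) = 3235 − 3047 = $188M.

VistaNet pays $188M.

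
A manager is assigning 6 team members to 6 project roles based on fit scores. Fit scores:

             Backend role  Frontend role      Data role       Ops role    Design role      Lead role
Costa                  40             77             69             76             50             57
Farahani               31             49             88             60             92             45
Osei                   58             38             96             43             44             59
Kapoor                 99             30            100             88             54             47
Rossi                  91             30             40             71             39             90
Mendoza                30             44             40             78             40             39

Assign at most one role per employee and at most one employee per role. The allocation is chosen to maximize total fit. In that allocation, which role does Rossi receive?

Rossi receives Lead role.

This is a one-to-one assignment (maximum-weight bipartite matching).
Optimal: Costa→Frontend role (77 pts), Farahani→Design role (92 pts), Osei→Data role (96 pts), Kapoor→Backend role (99 pts), Rossi→Lead role (90 pts), Mendoza→Ops role (78 pts) — total 77+92+96+99+90+78 = 532 pts.
Max-entry greedy (repeatedly take the single best remaining cell) gives 497 pts, worse by 35.
Every other assignment is strictly worse.
Rossi's own top role is Backend role (91 pts), but forcing Rossi→Backend role and reassigning the rest optimally gives only 497 pts — worse by 35.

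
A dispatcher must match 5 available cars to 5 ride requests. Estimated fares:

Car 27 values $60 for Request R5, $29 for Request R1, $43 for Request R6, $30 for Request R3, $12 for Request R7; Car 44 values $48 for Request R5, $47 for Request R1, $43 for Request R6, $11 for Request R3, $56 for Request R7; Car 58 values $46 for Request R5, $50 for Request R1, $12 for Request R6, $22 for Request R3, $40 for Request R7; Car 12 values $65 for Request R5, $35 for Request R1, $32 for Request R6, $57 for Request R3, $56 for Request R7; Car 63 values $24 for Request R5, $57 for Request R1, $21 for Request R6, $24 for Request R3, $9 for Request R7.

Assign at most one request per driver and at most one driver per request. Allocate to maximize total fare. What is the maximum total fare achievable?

Optimal: Car 27→Request R6 ($43), Car 44→Request R7 ($56), Car 58→Request R5 ($46), Car 12→Request R3 ($57), Car 63→Request R1 ($57) — total 43+56+46+57+57 = $259.
Row-greedy (each driver in turn takes its best remaining request) gives $244, worse by 15.

Maximum total: $259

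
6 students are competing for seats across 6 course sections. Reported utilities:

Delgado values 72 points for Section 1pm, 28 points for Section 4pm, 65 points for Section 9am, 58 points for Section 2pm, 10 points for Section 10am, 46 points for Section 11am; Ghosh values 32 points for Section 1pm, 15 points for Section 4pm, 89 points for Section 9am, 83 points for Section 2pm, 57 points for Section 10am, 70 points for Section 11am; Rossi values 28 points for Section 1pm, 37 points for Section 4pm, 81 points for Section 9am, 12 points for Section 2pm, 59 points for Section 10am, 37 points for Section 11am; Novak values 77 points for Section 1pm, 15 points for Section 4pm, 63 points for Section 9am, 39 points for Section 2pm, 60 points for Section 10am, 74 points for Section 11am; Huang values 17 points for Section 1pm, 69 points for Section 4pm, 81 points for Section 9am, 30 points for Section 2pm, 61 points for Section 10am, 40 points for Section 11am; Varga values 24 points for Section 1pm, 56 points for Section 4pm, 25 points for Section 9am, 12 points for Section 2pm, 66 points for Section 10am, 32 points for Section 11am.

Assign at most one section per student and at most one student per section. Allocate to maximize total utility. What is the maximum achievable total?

Optimal: Delgado→Section 1pm (72 points), Ghosh→Section 2pm (83 points), Rossi→Section 9am (81 points), Novak→Section 11am (74 points), Huang→Section 4pm (69 points), Varga→Section 10am (66 points) — total 72+83+81+74+69+66 = 445 points.
Swapping Rossi↔Huang (Rossi→Section 4pm 37 points, Huang→Section 9am 81 points) loses 32.

Max total: 445 points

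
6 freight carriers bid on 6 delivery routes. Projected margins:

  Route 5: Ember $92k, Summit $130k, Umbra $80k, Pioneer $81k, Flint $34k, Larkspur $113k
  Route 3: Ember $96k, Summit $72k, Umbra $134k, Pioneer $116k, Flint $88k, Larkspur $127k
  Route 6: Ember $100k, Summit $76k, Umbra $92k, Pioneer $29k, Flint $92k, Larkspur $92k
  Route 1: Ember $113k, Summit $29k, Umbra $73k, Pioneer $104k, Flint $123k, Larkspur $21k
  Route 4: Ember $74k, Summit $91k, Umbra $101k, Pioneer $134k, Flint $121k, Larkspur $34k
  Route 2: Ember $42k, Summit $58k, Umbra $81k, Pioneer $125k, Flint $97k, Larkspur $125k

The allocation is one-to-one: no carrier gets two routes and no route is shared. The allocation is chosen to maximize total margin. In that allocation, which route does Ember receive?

This is the linear assignment problem.
Optimal: Ember→Route 6 ($100k), Summit→Route 5 ($130k), Umbra→Route 3 ($134k), Pioneer→Route 4 ($134k), Flint→Route 1 ($123k), Larkspur→Route 2 ($125k) — total 100+130+134+134+123+125 = $746k.
Swapping Flint↔Umbra (Flint→Route 3 $88k, Umbra→Route 1 $73k) loses 96.
No other one-to-one assignment exceeds $746k.
Ember's own top route is Route 1 ($113k), but forcing Ember→Route 1 and reassigning the rest optimally gives only $728k — worse by 18.

Ember receives Route 6.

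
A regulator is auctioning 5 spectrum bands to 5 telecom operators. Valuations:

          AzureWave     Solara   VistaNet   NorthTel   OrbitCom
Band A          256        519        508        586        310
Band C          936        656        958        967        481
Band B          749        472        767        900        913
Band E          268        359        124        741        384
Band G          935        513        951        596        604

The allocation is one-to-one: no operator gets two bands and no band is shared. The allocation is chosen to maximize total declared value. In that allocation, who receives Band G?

This is a one-to-one assignment (maximum-weight bipartite matching).
Optimal: AzureWave→Band G ($935M), Solara→Band A ($519M), VistaNet→Band C ($958M), NorthTel→Band E ($741M), OrbitCom→Band B ($913M) — total 935+519+958+741+913 = $4066M.
Column-greedy (each band in turn goes to its best remaining operator) gives $3751M, worse by 315.
AzureWave's own top band is Band C ($936M), but forcing AzureWave→Band C and reassigning the rest optimally gives only $4060M — worse by 6.

AzureWave receives Band G.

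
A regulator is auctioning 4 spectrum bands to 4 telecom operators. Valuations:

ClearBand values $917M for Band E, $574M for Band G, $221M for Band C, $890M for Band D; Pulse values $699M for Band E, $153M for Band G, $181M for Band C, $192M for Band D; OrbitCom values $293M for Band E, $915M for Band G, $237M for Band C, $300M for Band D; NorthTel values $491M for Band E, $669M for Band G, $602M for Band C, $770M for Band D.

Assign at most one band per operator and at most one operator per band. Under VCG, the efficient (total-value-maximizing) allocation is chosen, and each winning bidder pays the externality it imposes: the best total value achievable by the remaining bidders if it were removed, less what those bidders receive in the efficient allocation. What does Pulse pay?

Pulse pays $195M.

Efficient allocation: ClearBand→Band D ($890M), Pulse→Band E ($699M), OrbitCom→Band G ($915M), NorthTel→Band C ($602M); total welfare W = $3106M.
Pulse receives Band E at value $699M, so the others get W − 699 = $2407M.
Without Pulse: best allocation of the remaining 3 bidders over all 4 bands is ClearBand→Band E ($917M), OrbitCom→Band G ($915M), NorthTel→Band D ($770M), total $2602M.
VCG payment = (others' best without Pulse) − (others' welfare with Pulse) = 2602 − 2407 = $195M.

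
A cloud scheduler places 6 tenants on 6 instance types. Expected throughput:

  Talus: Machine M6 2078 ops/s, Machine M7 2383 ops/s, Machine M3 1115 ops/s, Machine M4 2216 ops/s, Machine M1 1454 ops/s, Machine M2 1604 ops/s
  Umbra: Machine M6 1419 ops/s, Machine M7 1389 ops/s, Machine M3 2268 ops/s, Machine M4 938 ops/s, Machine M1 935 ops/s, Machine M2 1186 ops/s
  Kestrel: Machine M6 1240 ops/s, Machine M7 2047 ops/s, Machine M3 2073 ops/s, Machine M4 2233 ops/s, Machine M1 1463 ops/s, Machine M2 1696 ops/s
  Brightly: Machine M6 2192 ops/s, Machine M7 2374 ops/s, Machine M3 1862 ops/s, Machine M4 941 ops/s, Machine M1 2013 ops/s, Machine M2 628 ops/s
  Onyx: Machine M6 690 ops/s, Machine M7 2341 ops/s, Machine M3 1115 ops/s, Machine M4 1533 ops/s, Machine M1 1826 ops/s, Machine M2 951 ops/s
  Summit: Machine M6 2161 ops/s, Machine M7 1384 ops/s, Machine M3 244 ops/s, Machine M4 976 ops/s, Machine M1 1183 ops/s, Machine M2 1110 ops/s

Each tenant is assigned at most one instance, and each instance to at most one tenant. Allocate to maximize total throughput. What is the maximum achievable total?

This is the linear assignment problem.
Optimal: Talus→Machine M4 (2216 ops/s), Umbra→Machine M3 (2268 ops/s), Kestrel→Machine M2 (1696 ops/s), Brightly→Machine M1 (2013 ops/s), Onyx→Machine M7 (2341 ops/s), Summit→Machine M6 (2161 ops/s) — total 2216+2268+1696+2013+2341+2161 = 12695 ops/s.
Column-greedy (each instance in turn goes to its best remaining tenant) gives 12012 ops/s, worse by 683.
Next-best assignment: Talus→Machine M2, Umbra→Machine M3, Kestrel→Machine M4, Brightly→Machine M1, Onyx→Machine M7, Summit→Machine M6 = 12620 ops/s.

Maximum total: 12695 ops/s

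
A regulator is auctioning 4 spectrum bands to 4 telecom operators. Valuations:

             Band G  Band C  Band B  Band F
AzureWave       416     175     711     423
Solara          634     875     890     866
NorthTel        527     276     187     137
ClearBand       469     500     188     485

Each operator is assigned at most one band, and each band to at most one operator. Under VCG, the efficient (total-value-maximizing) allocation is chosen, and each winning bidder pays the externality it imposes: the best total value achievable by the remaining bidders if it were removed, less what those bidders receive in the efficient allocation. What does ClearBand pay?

ClearBand pays $9M.

Efficient allocation: AzureWave→Band B ($711M), Solara→Band F ($866M), NorthTel→Band G ($527M), ClearBand→Band C ($500M); total welfare W = $2604M.
ClearBand receives Band C at value $500M, so the others get W − 500 = $2104M.
Without ClearBand: best allocation of the remaining 3 bidders over all 4 bands is AzureWave→Band B ($711M), Solara→Band C ($875M), NorthTel→Band G ($527M), total $2113M.
VCG payment = (others' best without ClearBand) − (others' welfare with ClearBand) = 2113 − 2104 = $9M.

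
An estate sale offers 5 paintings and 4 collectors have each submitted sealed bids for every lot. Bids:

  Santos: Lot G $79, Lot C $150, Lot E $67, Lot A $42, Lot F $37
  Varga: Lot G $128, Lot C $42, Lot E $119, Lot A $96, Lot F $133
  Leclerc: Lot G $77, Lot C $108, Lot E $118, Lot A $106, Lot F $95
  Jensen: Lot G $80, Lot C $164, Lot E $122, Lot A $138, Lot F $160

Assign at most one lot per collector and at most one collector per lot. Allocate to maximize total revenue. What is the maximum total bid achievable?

Treat this as an assignment problem: match each collector to one lot.
Optimal: Santos→Lot C ($150), Varga→Lot G ($128), Leclerc→Lot E ($118), Jensen→Lot F ($160) — total 150+128+118+160 = $556.
Column-greedy (each lot in turn goes to its best remaining collector) gives $452, worse by 104.
Checked against all permutations: $556 is optimal.

Maximum total: $556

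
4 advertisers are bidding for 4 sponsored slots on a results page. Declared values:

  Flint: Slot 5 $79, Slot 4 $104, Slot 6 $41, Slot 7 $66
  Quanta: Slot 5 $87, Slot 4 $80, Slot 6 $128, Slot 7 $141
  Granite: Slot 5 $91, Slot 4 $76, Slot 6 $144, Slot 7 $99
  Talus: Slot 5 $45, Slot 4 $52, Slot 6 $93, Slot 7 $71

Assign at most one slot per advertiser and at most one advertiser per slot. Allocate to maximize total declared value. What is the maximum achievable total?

Max total: $434

Optimal: Flint→Slot 4 ($104), Quanta→Slot 7 ($141), Granite→Slot 6 ($144), Talus→Slot 5 ($45) — total 104+141+144+45 = $434.
Column-greedy (each slot in turn goes to its best remaining advertiser) gives $394, worse by 40.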